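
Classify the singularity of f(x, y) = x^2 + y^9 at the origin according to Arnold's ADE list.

A_8

The Hessian of f at 0 is [[2, 0], [0, 0]] with rank 1, so corank 1. A Groebner basis of the Jacobian ideal J(f) in C{x,y} is {y^8, x}; counting standard monomials gives mu = 8. Corank 1: A-series; mu = 8 gives A_8.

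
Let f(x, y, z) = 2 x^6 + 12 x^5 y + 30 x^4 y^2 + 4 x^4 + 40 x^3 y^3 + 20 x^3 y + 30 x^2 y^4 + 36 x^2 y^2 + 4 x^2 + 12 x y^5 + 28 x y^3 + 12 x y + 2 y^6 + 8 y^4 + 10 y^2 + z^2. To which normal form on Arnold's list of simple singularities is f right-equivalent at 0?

The Hessian of f at 0 has rank 3. Corank 0: nondegenerate Morse point, so A_1.

A_{1}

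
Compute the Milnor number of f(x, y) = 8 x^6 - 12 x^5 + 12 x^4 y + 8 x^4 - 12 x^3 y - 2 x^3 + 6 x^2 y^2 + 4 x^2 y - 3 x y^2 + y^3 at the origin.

The Hessian of f at 0 has rank 0. Corank 2; j^3 = -(x - y)*(2*x^2 - 2*x*y + y^2) splits into three distinct lines over C (the quadratic factor has nonzero discriminant), so D_4.

4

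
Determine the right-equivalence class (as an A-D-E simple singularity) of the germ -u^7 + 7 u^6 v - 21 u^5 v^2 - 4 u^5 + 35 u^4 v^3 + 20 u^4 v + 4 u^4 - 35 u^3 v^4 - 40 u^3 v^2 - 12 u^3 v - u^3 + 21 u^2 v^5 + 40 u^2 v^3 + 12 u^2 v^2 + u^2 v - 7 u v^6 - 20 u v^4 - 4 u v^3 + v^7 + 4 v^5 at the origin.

The Hessian of f at 0 is [[0, 0], [0, 0]] with rank 0, so corank 2. A Groebner basis of the Jacobian ideal J(f) in C{u,v} is {39*u^2/20 + u*v^3 + 107*u*v^2/10 + 73*u*v/20 - 73*v^3/10, 31*u^2/10 + 161*u*v^2/10 + 57*u*v/10 + v^4 - 57*v^3/5, u^3 + 8*u^2/5 + 48*u*v^2/5 + 16*u*v/5 - 32*v^3/5, u^2*v + 7*u^2/10 + 11*u*v^2/5 + 9*u*v/10 - 9*v^3/5}; counting standard monomials gives mu = 8. Corank 2; j^3 = -u^2*(u - v) has shape L^2 M (L != M), so D-series; mu = 8 gives D_8.

D_8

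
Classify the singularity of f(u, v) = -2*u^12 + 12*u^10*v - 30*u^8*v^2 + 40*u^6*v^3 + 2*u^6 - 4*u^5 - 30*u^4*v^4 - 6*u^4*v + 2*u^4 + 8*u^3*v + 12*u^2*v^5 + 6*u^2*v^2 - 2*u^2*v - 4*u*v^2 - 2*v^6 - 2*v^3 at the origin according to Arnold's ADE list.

D_{7}

The Hessian of f at 0 has rank 0. Corank 2; j^3 = -2*v*(u + v)^2 has shape L^2 M (L != M), so D-series; mu = 7 gives D_7.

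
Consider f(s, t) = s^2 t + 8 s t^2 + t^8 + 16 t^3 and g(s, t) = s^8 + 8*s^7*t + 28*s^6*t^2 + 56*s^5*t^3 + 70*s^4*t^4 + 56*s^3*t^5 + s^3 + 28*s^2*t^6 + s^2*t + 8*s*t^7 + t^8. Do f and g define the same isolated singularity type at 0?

Yes.

The Hessian of f at 0 is [[0, 0], [0, 0]] with rank 0, so corank 2. A Groebner basis of the Jacobian ideal J(f) in C{s,t} is {s^2/8 + t^7 - 2*t^2, s^3 + 64*t^3, s*t + 4*t^2}; counting standard monomials gives mu = 9. Corank 2; j^3 = t*(s + 4*t)^2 has shape L^2 M (L != M), so D-series; mu = 9 gives D_9. The Hessian of g at 0 is [[0, 0], [0, 0]] with rank 0, so corank 2. A Groebner basis of the Jacobian ideal J(g) in C{s,t} is {-s*t/8 + t^7, s*t^2, s^2 + s*t}; counting standard monomials gives mu = 9. Corank 2; j^3 = s^2*(s + t) has shape L^2 M (L != M), so D-series; mu = 9 gives D_9. Both have type D_9, hence right-equivalent.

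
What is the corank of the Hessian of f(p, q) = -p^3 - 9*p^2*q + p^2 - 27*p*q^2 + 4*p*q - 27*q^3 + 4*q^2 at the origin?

1

Hessian at 0 has rank 1.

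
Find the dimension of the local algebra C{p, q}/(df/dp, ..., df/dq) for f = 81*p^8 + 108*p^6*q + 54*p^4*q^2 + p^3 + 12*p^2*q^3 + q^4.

The Hessian of f at 0 has rank 0. Corank 2; j^3 = p^3 is a perfect cube, so E-series; the 4-jet and mu = 6 give E_6.

6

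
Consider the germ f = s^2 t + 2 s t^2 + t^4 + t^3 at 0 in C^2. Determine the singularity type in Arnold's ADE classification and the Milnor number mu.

Type D5, Milnor number mu = 5.

The Hessian of f at 0 has rank 0. Corank 2; j^3 = t*(s + t)^2 has shape L^2 M (L != M), so D-series; mu = 5 gives D_5.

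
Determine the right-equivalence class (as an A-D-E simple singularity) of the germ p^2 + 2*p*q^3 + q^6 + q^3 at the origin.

The Hessian of f at 0 has rank 1. Corank 1: A-series; mu = 2 gives A_2.

A_2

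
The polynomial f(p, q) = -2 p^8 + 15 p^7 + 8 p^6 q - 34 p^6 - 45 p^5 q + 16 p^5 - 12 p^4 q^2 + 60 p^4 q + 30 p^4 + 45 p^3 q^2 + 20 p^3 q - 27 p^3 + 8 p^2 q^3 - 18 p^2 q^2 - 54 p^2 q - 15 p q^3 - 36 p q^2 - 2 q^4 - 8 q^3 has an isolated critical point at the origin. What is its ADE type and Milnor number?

The Hessian of f at 0 has rank 0. Corank 2; j^3 = -(3*p + 2*q)^3 is a perfect cube, so E-series; the 4-jet and mu = 7 give E_7.

Type E_7, Milnor number mu = 7.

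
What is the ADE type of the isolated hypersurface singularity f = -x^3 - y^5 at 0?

E_{8}

The Hessian of f at 0 is [[0, 0], [0, 0]] with rank 0, so corank 2. A Groebner basis of the Jacobian ideal J(f) in C{x,y} is {y^4, x^2}; counting standard monomials gives mu = 8. Corank 2; j^3 = -x^3 is a perfect cube, so E-series; the 5-jet and mu = 8 give E_8.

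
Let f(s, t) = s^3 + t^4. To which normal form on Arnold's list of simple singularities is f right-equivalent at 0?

The Hessian of f at 0 has rank 0. Corank 2; j^3 = s^3 is a perfect cube, so E-series; the 4-jet and mu = 6 give E_6.

E_{6}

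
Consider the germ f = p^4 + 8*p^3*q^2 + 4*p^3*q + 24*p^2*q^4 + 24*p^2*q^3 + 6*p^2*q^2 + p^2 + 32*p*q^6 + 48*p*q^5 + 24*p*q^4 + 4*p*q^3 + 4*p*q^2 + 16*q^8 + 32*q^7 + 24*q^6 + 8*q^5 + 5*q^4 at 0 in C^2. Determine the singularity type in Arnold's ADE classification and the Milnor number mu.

Type A_3, Milnor number mu = 3.

The Hessian of f at 0 has rank 1. Corank 1: A-series; mu = 3 gives A_3.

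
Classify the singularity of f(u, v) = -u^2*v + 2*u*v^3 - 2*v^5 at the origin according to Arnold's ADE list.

D_6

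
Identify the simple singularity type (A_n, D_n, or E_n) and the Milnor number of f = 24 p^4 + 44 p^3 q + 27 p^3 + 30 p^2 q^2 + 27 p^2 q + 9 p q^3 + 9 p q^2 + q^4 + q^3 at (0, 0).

Type E_7, Milnor number mu = 7.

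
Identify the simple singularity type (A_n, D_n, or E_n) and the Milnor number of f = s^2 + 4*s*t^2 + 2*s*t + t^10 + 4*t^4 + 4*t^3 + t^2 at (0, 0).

Type A9, Milnor number mu = 9.

The Hessian of f at 0 is [[2, 2], [2, 2]] with rank 1, so corank 1. A Groebner basis of the Jacobian ideal J(f) in C{s,t} is {s^5 + 5*s^4 + 15*s^3*t - 35*s^3/4 - 27*s^2*t/2 + 23*s^2/8 + 27*s*t/8 - s/4 - t/4, s^4*t - 2*s^4 - 5*s^3*t + 5*s^3/2 + 15*s^2*t/4 - 3*s^2/4 - 7*s*t/8 + s/16 + t/16, s/2 + t^2 + t/2}; counting standard monomials gives mu = 9. Corank 1: A-series; mu = 9 gives A_9.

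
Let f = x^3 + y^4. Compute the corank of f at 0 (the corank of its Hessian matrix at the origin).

2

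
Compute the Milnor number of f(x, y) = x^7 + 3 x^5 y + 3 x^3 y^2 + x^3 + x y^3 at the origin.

7

The Hessian of f at 0 is [[0, 0], [0, 0]] with rank 0, so corank 2. A Groebner basis of the Jacobian ideal J(f) in C{x,y} is {x^3, x*y^2, 3*x^2 + y^3}; counting standard monomials gives mu = 7. Corank 2; j^3 = x^3 is a perfect cube, so E-series; the 4-jet and mu = 7 give E_7.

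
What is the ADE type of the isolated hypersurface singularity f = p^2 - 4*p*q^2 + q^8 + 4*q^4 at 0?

The Hessian of f at 0 is [[2, 0], [0, 0]] with rank 1, so corank 1. A Groebner basis of the Jacobian ideal J(f) in C{p,q} is {p^4, p^3*q, -p/2 + q^2}; counting standard monomials gives mu = 7. Corank 1: A-series; mu = 7 gives A_7.

A7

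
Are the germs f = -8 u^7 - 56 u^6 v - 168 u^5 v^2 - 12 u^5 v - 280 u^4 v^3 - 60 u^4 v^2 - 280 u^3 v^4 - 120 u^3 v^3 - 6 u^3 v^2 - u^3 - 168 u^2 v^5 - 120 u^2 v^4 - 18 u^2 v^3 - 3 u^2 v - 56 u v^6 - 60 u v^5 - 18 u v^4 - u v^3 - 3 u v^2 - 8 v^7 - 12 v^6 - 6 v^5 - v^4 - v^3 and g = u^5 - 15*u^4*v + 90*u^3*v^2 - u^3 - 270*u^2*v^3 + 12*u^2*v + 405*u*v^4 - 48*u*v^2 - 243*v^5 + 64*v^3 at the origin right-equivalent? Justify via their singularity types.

No.

The Hessian of f at 0 has rank 0. Corank 2; j^3 = -(u + v)^3 is a perfect cube, so E-series; the 4-jet and mu = 7 give E_7. The Hessian of g at 0 has rank 0. Corank 2; j^3 = -(u - 4*v)^3 is a perfect cube, so E-series; the 5-jet and mu = 8 give E_8. f is E_7 but g is E_8, hence not right-equivalent.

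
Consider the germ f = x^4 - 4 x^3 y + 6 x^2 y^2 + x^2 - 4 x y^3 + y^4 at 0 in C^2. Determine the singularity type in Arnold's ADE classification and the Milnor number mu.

Type A_{3}, Milnor number mu = 3.

The Hessian of f at 0 is [[2, 0], [0, 0]] with rank 1, so corank 1. A Groebner basis of the Jacobian ideal J(f) in C{x,y} is {y^3, x}; counting standard monomials gives mu = 3. Corank 1: A-series; mu = 3 gives A_3.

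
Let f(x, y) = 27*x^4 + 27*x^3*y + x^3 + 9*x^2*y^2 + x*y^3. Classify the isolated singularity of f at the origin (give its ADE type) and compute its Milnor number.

Type E_{7}, Milnor number mu = 7.

The Hessian of f at 0 has rank 0. Corank 2; j^3 = x^3 is a perfect cube, so E-series; the 4-jet and mu = 7 give E_7.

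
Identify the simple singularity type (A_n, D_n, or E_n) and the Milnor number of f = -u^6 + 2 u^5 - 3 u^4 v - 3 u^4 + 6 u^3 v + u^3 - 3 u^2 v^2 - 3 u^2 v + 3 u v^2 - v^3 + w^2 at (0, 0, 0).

Type E_8, Milnor number mu = 8.

The Hessian of f at 0 is [[0, 0, 0], [0, 0, 0], [0, 0, 2]] with rank 1, so corank 2. A Groebner basis of the Jacobian ideal J(f) in C{u,v,w} is {3*u^2/8 + u*v^3 - 3*u*v^2/4 - 3*u*v/4 + 3*v^3/4 + 3*v^2/8, u^2/2 - u*v^2 - u*v + v^4 + v^3 + v^2/2, u^3 - 3*u^2/4 - 3*u*v^2/2 + 3*u*v/2 + v^3/2 - 3*v^2/4, u^2*v - u^2/4 - 3*u*v^2/2 + u*v/2 + v^3/2 - v^2/4, w}; counting standard monomials gives mu = 8. Corank 2; j^3 = (u - v)^3 is a perfect cube, so E-series; the 5-jet and mu = 8 give E_8.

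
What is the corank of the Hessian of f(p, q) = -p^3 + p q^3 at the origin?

Hessian at 0 has rank 0.

2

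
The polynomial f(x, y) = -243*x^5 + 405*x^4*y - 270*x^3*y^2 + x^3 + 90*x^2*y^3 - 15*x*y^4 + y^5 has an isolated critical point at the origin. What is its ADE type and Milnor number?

Type E8, Milnor number mu = 8.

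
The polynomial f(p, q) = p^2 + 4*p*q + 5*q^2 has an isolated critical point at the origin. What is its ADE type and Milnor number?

The Hessian of f at 0 is [[2, 4], [4, 10]] with rank 2, so corank 0. A Groebner basis of the Jacobian ideal J(f) in C{p,q} is {p, q}; counting standard monomials gives mu = 1. Corank 0: nondegenerate Morse point, so A_1.

Type A1, Milnor number mu = 1.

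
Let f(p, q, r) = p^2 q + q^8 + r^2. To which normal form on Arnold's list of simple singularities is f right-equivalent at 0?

D_9

The Hessian of f at 0 has rank 1. Corank 2; j^3 = p^2*q has shape L^2 M (L != M), so D-series; mu = 9 gives D_9.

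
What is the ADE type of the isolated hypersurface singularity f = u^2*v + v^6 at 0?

The Hessian of f at 0 has rank 0. Corank 2; j^3 = u^2*v has shape L^2 M (L != M), so D-series; mu = 7 gives D_7.

D7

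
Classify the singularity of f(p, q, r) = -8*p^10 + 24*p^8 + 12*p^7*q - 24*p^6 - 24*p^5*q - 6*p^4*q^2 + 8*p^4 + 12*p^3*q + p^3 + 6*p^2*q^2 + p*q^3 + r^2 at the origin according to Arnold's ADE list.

E7

The Hessian of f at 0 is [[0, 0, 0], [0, 0, 0], [0, 0, 2]] with rank 1, so corank 2. A Groebner basis of the Jacobian ideal J(f) in C{p,q,r} is {3*p^2/4 + q^4 + q^3/4, p^3, p^2*q - p^2/4 - q^3/12, p^2 + p*q^2 + q^3/3, r}; counting standard monomials gives mu = 7. Corank 2; j^3 = p^3 is a perfect cube, so E-series; the 4-jet and mu = 7 give E_7.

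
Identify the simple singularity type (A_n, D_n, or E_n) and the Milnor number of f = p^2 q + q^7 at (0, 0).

Type D8, Milnor number mu = 8.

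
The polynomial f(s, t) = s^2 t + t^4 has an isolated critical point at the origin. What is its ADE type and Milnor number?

The Hessian of f at 0 is [[0, 0], [0, 0]] with rank 0, so corank 2. A Groebner basis of the Jacobian ideal J(f) in C{s,t} is {s^3, s^2/4 + t^3, s*t}; counting standard monomials gives mu = 5. Corank 2; j^3 = s^2*t has shape L^2 M (L != M), so D-series; mu = 5 gives D_5.

Type D5, Milnor number mu = 5.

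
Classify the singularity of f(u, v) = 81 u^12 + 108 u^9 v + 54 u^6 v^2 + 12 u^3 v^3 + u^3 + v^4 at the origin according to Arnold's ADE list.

E_{6}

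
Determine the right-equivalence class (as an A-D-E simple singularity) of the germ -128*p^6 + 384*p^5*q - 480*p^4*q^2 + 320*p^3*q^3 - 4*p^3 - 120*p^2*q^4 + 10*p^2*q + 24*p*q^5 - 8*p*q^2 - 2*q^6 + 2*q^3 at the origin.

D7

The Hessian of f at 0 is [[0, 0], [0, 0]] with rank 0, so corank 2. A Groebner basis of the Jacobian ideal J(f) in C{p,q} is {-p*q/12 + q^5 + q^2/12, p*q^2 - q^3, p^2 - 3*p*q/2 + q^2/2}; counting standard monomials gives mu = 7. Corank 2; j^3 = -2*(p - q)^2*(2*p - q) has shape L^2 M (L != M), so D-series; mu = 7 gives D_7.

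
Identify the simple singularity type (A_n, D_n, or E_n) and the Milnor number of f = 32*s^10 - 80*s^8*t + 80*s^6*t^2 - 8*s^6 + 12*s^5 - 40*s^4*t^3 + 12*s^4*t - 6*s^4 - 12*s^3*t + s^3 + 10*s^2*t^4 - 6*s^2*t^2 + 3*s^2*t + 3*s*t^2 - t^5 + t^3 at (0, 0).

Type E8, Milnor number mu = 8.

The Hessian of f at 0 is [[0, 0], [0, 0]] with rank 0, so corank 2. A Groebner basis of the Jacobian ideal J(f) in C{s,t} is {s^2/16 + s*t^3 - s*t^2/4 + s*t/8 - t^3/4 + t^2/16, t^4, s^3 - 3*s^2/4 - 3*s*t/2 + t^3 - 3*t^2/4, s^2*t + s^2/4 + s*t^2 + s*t/2 + t^2/4}; counting standard monomials gives mu = 8. Corank 2; j^3 = (s + t)^3 is a perfect cube, so E-series; the 5-jet and mu = 8 give E_8.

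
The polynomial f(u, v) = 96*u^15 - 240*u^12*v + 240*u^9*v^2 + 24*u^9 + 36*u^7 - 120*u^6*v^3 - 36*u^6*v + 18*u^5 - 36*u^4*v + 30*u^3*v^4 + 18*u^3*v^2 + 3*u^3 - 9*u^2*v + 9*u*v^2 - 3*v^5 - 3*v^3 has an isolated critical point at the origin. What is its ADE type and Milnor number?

Type E_8, Milnor number mu = 8.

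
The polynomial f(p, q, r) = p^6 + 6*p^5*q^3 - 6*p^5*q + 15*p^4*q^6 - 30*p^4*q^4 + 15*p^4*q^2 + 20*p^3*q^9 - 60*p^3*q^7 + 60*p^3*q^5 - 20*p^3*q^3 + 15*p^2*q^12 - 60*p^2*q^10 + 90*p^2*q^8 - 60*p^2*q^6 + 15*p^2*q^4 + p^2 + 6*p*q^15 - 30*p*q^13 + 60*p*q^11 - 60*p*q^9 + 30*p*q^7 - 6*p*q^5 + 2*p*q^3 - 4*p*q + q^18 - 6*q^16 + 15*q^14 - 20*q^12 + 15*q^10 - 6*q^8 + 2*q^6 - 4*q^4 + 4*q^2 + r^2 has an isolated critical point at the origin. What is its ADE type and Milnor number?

The Hessian of f at 0 is [[2, -4, 0], [-4, 8, 0], [0, 0, 2]] with rank 2, so corank 1. A Groebner basis of the Jacobian ideal J(f) in C{p,q,r} is {p*q^2 + 2*p - 4*q, p + q^3 - 2*q, p^2 - 4*p*q + 4*q^2, r}; counting standard monomials gives mu = 5. Corank 1: A-series; mu = 5 gives A_5.

Type A_{5}, Milnor number mu = 5.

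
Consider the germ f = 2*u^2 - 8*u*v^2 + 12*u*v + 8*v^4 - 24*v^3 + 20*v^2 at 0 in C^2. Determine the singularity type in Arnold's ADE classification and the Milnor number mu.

The Hessian of f at 0 is [[4, 12], [12, 40]] with rank 2, so corank 0. A Groebner basis of the Jacobian ideal J(f) in C{u,v} is {u, v}; counting standard monomials gives mu = 1. Corank 0: nondegenerate Morse point, so A_1.

Type A_1, Milnor number mu = 1.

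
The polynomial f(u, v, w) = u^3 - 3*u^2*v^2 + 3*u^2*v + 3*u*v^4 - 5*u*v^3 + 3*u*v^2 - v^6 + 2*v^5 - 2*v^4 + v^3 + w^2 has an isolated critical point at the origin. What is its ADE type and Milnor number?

Type E7, Milnor number mu = 7.

The Hessian of f at 0 has rank 1. Corank 2; j^3 = (u + v)^3 is a perfect cube, so E-series; the 4-jet and mu = 7 give E_7.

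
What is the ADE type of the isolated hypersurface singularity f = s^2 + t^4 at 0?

A3

The Hessian of f at 0 is [[2, 0], [0, 0]] with rank 1, so corank 1. A Groebner basis of the Jacobian ideal J(f) in C{s,t} is {t^3, s}; counting standard monomials gives mu = 3. Corank 1: A-series; mu = 3 gives A_3.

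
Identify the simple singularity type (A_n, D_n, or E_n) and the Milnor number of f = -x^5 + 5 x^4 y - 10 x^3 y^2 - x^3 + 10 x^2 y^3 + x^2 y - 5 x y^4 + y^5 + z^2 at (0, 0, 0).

Type D6, Milnor number mu = 6.

The Hessian of f at 0 is [[0, 0, 0], [0, 0, 0], [0, 0, 2]] with rank 1, so corank 2. A Groebner basis of the Jacobian ideal J(f) in C{x,y,z} is {x*y/5 + y^4, x*y^2, x^2 - x*y, z}; counting standard monomials gives mu = 6. Corank 2; j^3 = -x^2*(x - y) has shape L^2 M (L != M), so D-series; mu = 6 gives D_6.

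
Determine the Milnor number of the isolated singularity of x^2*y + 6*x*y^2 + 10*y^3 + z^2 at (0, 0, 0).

4

The Hessian of f at 0 is [[0, 0, 0], [0, 0, 0], [0, 0, 2]] with rank 1, so corank 2. A Groebner basis of the Jacobian ideal J(f) in C{x,y,z} is {y^3, x^2 - 6*y^2, x*y + 3*y^2, z}; counting standard monomials gives mu = 4. Corank 2; j^3 = y*(x^2 + 6*x*y + 10*y^2) splits into three distinct lines over C (the quadratic factor has nonzero discriminant), so D_4.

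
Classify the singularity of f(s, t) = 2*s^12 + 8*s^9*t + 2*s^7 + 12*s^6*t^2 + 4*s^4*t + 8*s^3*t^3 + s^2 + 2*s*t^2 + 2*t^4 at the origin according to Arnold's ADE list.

The Hessian of f at 0 has rank 1. Corank 1: A-series; mu = 3 gives A_3.

A_3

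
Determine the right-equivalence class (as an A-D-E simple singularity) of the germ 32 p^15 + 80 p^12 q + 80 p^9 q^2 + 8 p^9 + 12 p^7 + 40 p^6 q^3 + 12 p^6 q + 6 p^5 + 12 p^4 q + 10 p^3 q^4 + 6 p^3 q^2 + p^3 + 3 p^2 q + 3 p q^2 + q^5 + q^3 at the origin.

E_8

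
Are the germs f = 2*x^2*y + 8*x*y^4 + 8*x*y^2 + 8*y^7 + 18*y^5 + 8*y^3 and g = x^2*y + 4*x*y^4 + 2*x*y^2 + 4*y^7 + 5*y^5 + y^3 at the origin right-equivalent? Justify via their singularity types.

Yes.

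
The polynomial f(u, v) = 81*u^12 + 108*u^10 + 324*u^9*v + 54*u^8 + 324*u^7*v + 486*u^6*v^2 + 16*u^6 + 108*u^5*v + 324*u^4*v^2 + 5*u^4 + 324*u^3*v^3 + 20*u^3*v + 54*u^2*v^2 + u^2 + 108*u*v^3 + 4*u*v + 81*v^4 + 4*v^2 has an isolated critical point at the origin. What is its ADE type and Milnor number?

Type A_3, Milnor number mu = 3.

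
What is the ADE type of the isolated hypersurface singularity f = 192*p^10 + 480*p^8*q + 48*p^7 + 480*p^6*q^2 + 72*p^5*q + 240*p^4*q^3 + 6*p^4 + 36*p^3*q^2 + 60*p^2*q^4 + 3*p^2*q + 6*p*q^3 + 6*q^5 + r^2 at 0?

The Hessian of f at 0 is [[0, 0, 0], [0, 0, 0], [0, 0, 2]] with rank 1, so corank 2. A Groebner basis of the Jacobian ideal J(f) in C{p,q,r} is {p^3, p^2*q, -p^2/4 + p*q^2, p*q + q^3, r}; counting standard monomials gives mu = 6. Corank 2; j^3 = 3*p^2*q has shape L^2 M (L != M), so D-series; mu = 6 gives D_6.

D_6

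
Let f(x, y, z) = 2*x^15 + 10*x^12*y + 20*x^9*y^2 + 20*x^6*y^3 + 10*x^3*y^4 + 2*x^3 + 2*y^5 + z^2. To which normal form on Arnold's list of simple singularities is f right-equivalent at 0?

The Hessian of f at 0 is [[0, 0, 0], [0, 0, 0], [0, 0, 2]] with rank 1, so corank 2. A Groebner basis of the Jacobian ideal J(f) in C{x,y,z} is {y^4, x^2, z}; counting standard monomials gives mu = 8. Corank 2; j^3 = 2*x^3 is a perfect cube, so E-series; the 5-jet and mu = 8 give E_8.

E_{8}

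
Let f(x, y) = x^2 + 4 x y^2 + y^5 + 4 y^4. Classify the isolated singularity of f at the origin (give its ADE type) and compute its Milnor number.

Type A4, Milnor number mu = 4.

The Hessian of f at 0 has rank 1. Corank 1: A-series; mu = 4 gives A_4.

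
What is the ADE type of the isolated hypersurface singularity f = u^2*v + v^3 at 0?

The Hessian of f at 0 has rank 0. Corank 2; j^3 = v*(u^2 + v^2) splits into three distinct lines over C (the quadratic factor has nonzero discriminant), so D_4.

D4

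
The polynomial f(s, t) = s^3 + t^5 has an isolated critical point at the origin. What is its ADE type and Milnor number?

Type E_{8}, Milnor number mu = 8.

The Hessian of f at 0 has rank 0. Corank 2; j^3 = s^3 is a perfect cube, so E-series; the 5-jet and mu = 8 give E_8.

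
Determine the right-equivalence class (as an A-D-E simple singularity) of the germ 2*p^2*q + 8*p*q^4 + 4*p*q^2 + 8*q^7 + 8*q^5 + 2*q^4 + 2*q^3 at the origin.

The Hessian of f at 0 is [[0, 0], [0, 0]] with rank 0, so corank 2. A Groebner basis of the Jacobian ideal J(f) in C{p,q} is {p^3 - p^2/4 + q^2/4, p^2/4 + q^3 - q^2/4, p*q + q^2}; counting standard monomials gives mu = 5. Corank 2; j^3 = 2*q*(p + q)^2 has shape L^2 M (L != M), so D-series; mu = 5 gives D_5.

D5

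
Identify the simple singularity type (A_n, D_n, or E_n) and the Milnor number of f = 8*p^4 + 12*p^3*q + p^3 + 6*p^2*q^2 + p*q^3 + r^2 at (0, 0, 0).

The Hessian of f at 0 has rank 1. Corank 2; j^3 = p^3 is a perfect cube, so E-series; the 4-jet and mu = 7 give E_7.

Type E_{7}, Milnor number mu = 7.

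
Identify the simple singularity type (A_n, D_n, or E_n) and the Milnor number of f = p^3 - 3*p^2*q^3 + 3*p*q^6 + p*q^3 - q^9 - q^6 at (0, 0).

Type E7, Milnor number mu = 7.

The Hessian of f at 0 has rank 0. Corank 2; j^3 = p^3 is a perfect cube, so E-series; the 4-jet and mu = 7 give E_7.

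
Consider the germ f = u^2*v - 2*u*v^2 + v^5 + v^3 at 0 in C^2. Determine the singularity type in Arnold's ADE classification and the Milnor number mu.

Type D6, Milnor number mu = 6.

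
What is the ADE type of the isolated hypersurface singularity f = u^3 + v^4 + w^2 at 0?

E_6

The Hessian of f at 0 has rank 1. Corank 2; j^3 = u^3 is a perfect cube, so E-series; the 4-jet and mu = 6 give E_6.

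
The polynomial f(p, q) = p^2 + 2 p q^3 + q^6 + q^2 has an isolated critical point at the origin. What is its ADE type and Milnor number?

Type A_1, Milnor number mu = 1.

The Hessian of f at 0 has rank 2. Corank 0: nondegenerate Morse point, so A_1.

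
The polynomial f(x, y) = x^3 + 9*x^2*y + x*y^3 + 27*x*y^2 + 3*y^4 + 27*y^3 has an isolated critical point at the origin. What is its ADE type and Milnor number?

Type E_{7}, Milnor number mu = 7.

The Hessian of f at 0 has rank 0. Corank 2; j^3 = (x + 3*y)^3 is a perfect cube, so E-series; the 4-jet and mu = 7 give E_7.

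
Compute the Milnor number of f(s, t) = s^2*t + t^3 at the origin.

The Hessian of f at 0 is [[0, 0], [0, 0]] with rank 0, so corank 2. A Groebner basis of the Jacobian ideal J(f) in C{s,t} is {t^3, s^2 + 3*t^2, s*t}; counting standard monomials gives mu = 4. Corank 2; j^3 = t*(s^2 + t^2) splits into three distinct lines over C (the quadratic factor has nonzero discriminant), so D_4.

4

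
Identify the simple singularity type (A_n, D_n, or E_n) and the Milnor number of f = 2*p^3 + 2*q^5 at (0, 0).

The Hessian of f at 0 has rank 0. Corank 2; j^3 = 2*p^3 is a perfect cube, so E-series; the 5-jet and mu = 8 give E_8.

Type E_8, Milnor number mu = 8.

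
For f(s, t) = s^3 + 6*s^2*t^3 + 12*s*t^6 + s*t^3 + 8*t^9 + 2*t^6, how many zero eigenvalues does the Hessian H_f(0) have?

2

Hessian at 0 has rank 0.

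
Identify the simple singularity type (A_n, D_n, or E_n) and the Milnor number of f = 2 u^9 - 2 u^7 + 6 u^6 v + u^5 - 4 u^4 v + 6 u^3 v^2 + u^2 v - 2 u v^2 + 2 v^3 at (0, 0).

The Hessian of f at 0 is [[0, 0], [0, 0]] with rank 0, so corank 2. A Groebner basis of the Jacobian ideal J(f) in C{u,v} is {v^3, u^2 + 2*v^2, u*v - v^2}; counting standard monomials gives mu = 4. Corank 2; j^3 = v*(u^2 - 2*u*v + 2*v^2) splits into three distinct lines over C (the quadratic factor has nonzero discriminant), so D_4.

Type D4, Milnor number mu = 4.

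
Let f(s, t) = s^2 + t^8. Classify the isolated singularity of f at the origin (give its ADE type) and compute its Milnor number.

Type A7, Milnor number mu = 7.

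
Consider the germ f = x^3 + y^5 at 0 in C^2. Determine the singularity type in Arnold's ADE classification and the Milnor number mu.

The Hessian of f at 0 has rank 0. Corank 2; j^3 = x^3 is a perfect cube, so E-series; the 5-jet and mu = 8 give E_8.

Type E_8, Milnor number mu = 8.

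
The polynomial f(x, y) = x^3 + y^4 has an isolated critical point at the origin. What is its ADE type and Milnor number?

Type E6, Milnor number mu = 6.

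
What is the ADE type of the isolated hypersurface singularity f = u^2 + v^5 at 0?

A_{4}

The Hessian of f at 0 is [[2, 0], [0, 0]] with rank 1, so corank 1. A Groebner basis of the Jacobian ideal J(f) in C{u,v} is {v^4, u}; counting standard monomials gives mu = 4. Corank 1: A-series; mu = 4 gives A_4.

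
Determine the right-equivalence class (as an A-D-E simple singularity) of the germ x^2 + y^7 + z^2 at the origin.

A_6

The Hessian of f at 0 has rank 2. Corank 1: A-series; mu = 6 gives A_6.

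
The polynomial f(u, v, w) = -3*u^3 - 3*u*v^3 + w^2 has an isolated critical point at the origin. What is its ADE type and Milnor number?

Type E_{7}, Milnor number mu = 7.

The Hessian of f at 0 has rank 1. Corank 2; j^3 = -3*u^3 is a perfect cube, so E-series; the 4-jet and mu = 7 give E_7.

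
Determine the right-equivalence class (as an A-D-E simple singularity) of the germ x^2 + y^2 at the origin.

A_1

The Hessian of f at 0 has rank 2. Corank 0: nondegenerate Morse point, so A_1.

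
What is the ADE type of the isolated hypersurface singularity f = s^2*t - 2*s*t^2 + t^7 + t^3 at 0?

D_{8}

The Hessian of f at 0 has rank 0. Corank 2; j^3 = t*(s - t)^2 has shape L^2 M (L != M), so D-series; mu = 8 gives D_8.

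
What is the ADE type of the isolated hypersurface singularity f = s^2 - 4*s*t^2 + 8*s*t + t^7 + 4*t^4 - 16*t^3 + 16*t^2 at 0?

A_{6}

The Hessian of f at 0 has rank 1. Corank 1: A-series; mu = 6 gives A_6.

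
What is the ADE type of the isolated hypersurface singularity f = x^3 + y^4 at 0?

The Hessian of f at 0 has rank 0. Corank 2; j^3 = x^3 is a perfect cube, so E-series; the 4-jet and mu = 6 give E_6.

E6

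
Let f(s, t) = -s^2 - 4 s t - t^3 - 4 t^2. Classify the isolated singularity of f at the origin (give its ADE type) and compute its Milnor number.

The Hessian of f at 0 has rank 1. Corank 1: A-series; mu = 2 gives A_2.

Type A2, Milnor number mu = 2.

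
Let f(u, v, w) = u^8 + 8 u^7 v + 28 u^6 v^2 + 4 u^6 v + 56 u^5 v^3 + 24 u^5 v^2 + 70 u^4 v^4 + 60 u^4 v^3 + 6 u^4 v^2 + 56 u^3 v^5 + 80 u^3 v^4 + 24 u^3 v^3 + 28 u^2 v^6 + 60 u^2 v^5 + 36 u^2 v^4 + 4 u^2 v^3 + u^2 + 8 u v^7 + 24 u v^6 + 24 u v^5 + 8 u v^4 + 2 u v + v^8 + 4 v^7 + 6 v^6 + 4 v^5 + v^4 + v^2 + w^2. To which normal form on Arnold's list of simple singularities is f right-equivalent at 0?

The Hessian of f at 0 is [[2, 2, 0], [2, 2, 0], [0, 0, 2]] with rank 2, so corank 1. A Groebner basis of the Jacobian ideal J(f) in C{u,v,w} is {v^3, u + v, w}; counting standard monomials gives mu = 3. Corank 1: A-series; mu = 3 gives A_3.

A3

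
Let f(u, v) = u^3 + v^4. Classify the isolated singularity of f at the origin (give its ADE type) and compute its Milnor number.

The Hessian of f at 0 is [[0, 0], [0, 0]] with rank 0, so corank 2. A Groebner basis of the Jacobian ideal J(f) in C{u,v} is {v^3, u^2}; counting standard monomials gives mu = 6. Corank 2; j^3 = u^3 is a perfect cube, so E-series; the 4-jet and mu = 6 give E_6.

Type E_{6}, Milnor number mu = 6.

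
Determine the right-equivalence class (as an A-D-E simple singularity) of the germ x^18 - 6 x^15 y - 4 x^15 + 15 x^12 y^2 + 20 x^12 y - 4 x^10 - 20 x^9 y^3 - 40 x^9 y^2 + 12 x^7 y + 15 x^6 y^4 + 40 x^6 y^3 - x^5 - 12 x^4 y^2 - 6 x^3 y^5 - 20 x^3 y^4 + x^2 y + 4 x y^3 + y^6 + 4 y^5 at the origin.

D_7

The Hessian of f at 0 is [[0, 0], [0, 0]] with rank 0, so corank 2. A Groebner basis of the Jacobian ideal J(f) in C{x,y} is {x^3, x^2*y + 2*x^2/3 + 4*x*y^2/3, x*y/2 + y^3}; counting standard monomials gives mu = 7. Corank 2; j^3 = x^2*y has shape L^2 M (L != M), so D-series; mu = 7 gives D_7.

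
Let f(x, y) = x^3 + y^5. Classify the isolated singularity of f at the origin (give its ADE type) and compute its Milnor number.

The Hessian of f at 0 has rank 0. Corank 2; j^3 = x^3 is a perfect cube, so E-series; the 5-jet and mu = 8 give E_8.

Type E_{8}, Milnor number mu = 8.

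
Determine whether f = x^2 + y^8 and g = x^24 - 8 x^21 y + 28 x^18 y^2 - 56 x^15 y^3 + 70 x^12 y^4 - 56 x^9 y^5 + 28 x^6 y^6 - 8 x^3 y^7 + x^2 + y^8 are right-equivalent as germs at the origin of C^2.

Yes.

The Hessian of f at 0 is [[2, 0], [0, 0]] with rank 1, so corank 1. A Groebner basis of the Jacobian ideal J(f) in C{x,y} is {y^7, x}; counting standard monomials gives mu = 7. Corank 1: A-series; mu = 7 gives A_7. The Hessian of g at 0 is [[2, 0], [0, 0]] with rank 1, so corank 1. A Groebner basis of the Jacobian ideal J(g) in C{x,y} is {y^7, x}; counting standard monomials gives mu = 7. Corank 1: A-series; mu = 7 gives A_7. Both have type A_7, hence right-equivalent.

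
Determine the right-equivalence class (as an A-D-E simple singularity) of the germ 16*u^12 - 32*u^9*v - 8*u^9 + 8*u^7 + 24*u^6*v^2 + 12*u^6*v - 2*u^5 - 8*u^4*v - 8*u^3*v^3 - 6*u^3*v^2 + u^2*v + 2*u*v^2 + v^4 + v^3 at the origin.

The Hessian of f at 0 has rank 0. Corank 2; j^3 = v*(u + v)^2 has shape L^2 M (L != M), so D-series; mu = 5 gives D_5.

D_5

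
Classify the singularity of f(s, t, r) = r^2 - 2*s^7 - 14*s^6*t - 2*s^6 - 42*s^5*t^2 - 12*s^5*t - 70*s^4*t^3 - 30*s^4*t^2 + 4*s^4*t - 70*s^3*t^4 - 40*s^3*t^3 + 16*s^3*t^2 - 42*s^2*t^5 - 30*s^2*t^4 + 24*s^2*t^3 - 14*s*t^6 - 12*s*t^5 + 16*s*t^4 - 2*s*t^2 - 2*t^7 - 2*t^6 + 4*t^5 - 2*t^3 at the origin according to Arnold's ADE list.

D7

The Hessian of f at 0 has rank 1. Corank 2; j^3 = -2*t^2*(s + t) has shape L^2 M (L != M), so D-series; mu = 7 gives D_7.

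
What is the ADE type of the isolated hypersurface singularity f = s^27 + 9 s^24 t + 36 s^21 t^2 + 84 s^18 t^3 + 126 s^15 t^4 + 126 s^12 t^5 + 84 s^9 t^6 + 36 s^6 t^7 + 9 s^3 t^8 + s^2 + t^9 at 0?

A_{8}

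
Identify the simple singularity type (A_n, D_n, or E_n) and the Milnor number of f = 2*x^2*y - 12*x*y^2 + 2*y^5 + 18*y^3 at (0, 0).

The Hessian of f at 0 has rank 0. Corank 2; j^3 = 2*y*(x - 3*y)^2 has shape L^2 M (L != M), so D-series; mu = 6 gives D_6.

Type D6, Milnor number mu = 6.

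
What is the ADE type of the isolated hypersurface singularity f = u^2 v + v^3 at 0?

The Hessian of f at 0 has rank 0. Corank 2; j^3 = v*(u^2 + v^2) splits into three distinct lines over C (the quadratic factor has nonzero discriminant), so D_4.

D_4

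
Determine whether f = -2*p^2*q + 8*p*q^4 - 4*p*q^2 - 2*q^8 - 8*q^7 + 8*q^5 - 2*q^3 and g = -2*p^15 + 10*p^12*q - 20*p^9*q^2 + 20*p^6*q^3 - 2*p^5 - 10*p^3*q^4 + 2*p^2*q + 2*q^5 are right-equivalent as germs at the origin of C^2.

The Hessian of f at 0 is [[0, 0], [0, 0]] with rank 0, so corank 2. A Groebner basis of the Jacobian ideal J(f) in C{p,q} is {p^2*q^2 + 2*p^2*q + p^2 + 4*p*q^2 + 3*p*q/2 + 2*q^3 + q^2/2, -p^2*q - p^2/2 + p*q^3 - 2*p*q^2 - p*q/2 - q^3, -p*q/2 + q^4 - q^2/2, p^3 + 3*p^2*q + 3*p*q^2 + q^3}; counting standard monomials gives mu = 9. Corank 2; j^3 = -2*q*(p + q)^2 has shape L^2 M (L != M), so D-series; mu = 9 gives D_9. The Hessian of g at 0 is [[0, 0], [0, 0]] with rank 0, so corank 2. A Groebner basis of the Jacobian ideal J(g) in C{p,q} is {p^2/5 + q^4, p^3, p*q}; counting standard monomials gives mu = 6. Corank 2; j^3 = 2*p^2*q has shape L^2 M (L != M), so D-series; mu = 6 gives D_6. f is D_9 but g is D_6, hence not right-equivalent.

No.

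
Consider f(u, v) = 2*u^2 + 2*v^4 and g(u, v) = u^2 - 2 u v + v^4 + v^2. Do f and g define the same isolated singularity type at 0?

Yes.

The Hessian of f at 0 has rank 1. Corank 1: A-series; mu = 3 gives A_3. The Hessian of g at 0 has rank 1. Corank 1: A-series; mu = 3 gives A_3. Both have type A_3, hence right-equivalent.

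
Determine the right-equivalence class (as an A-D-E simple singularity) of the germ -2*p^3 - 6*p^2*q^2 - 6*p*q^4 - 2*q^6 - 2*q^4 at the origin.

The Hessian of f at 0 has rank 0. Corank 2; j^3 = -2*p^3 is a perfect cube, so E-series; the 4-jet and mu = 6 give E_6.

E_6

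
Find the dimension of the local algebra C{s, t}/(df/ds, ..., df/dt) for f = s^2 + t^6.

5

The Hessian of f at 0 is [[2, 0], [0, 0]] with rank 1, so corank 1. A Groebner basis of the Jacobian ideal J(f) in C{s,t} is {t^5, s}; counting standard monomials gives mu = 5. Corank 1: A-series; mu = 5 gives A_5.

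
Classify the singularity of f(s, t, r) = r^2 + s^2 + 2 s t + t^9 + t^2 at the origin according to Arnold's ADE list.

A_8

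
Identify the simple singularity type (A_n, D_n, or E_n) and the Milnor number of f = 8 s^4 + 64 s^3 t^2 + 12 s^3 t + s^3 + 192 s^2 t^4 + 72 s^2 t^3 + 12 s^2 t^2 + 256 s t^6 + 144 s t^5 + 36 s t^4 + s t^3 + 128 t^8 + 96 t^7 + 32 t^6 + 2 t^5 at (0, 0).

The Hessian of f at 0 has rank 0. Corank 2; j^3 = s^3 is a perfect cube, so E-series; the 4-jet and mu = 7 give E_7.

Type E_7, Milnor number mu = 7.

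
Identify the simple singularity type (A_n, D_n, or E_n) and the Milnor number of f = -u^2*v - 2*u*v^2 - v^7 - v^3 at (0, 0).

Type D8, Milnor number mu = 8.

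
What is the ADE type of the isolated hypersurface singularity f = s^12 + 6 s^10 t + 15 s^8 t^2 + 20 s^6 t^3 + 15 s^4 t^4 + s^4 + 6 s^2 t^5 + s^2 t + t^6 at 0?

The Hessian of f at 0 is [[0, 0], [0, 0]] with rank 0, so corank 2. A Groebner basis of the Jacobian ideal J(f) in C{s,t} is {s^2/6 + t^5, s^3, s*t}; counting standard monomials gives mu = 7. Corank 2; j^3 = s^2*t has shape L^2 M (L != M), so D-series; mu = 7 gives D_7.

D_{7}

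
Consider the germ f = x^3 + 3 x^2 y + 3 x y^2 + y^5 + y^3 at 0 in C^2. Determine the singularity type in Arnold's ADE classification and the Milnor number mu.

Type E_8, Milnor number mu = 8.

The Hessian of f at 0 has rank 0. Corank 2; j^3 = (x + y)^3 is a perfect cube, so E-series; the 5-jet and mu = 8 give E_8.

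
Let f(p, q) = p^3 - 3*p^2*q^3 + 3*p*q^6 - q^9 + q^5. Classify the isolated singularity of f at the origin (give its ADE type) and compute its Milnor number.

Type E8, Milnor number mu = 8.

The Hessian of f at 0 is [[0, 0], [0, 0]] with rank 0, so corank 2. A Groebner basis of the Jacobian ideal J(f) in C{p,q} is {-p^2/2 + p*q^3, q^4, p^3, p^2*q}; counting standard monomials gives mu = 8. Corank 2; j^3 = p^3 is a perfect cube, so E-series; the 5-jet and mu = 8 give E_8.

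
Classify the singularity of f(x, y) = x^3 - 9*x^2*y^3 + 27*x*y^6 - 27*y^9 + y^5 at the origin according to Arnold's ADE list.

The Hessian of f at 0 has rank 0. Corank 2; j^3 = x^3 is a perfect cube, so E-series; the 5-jet and mu = 8 give E_8.

E_{8}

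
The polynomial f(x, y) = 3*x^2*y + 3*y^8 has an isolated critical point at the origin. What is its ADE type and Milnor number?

The Hessian of f at 0 has rank 0. Corank 2; j^3 = 3*x^2*y has shape L^2 M (L != M), so D-series; mu = 9 gives D_9.

Type D_9, Milnor number mu = 9.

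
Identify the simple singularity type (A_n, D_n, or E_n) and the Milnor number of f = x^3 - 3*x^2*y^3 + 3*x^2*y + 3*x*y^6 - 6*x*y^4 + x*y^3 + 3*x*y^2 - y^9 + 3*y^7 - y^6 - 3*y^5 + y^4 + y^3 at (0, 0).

Type E7, Milnor number mu = 7.

The Hessian of f at 0 has rank 0. Corank 2; j^3 = (x + y)^3 is a perfect cube, so E-series; the 4-jet and mu = 7 give E_7.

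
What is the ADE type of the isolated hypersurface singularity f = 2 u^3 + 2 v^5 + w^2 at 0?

E_8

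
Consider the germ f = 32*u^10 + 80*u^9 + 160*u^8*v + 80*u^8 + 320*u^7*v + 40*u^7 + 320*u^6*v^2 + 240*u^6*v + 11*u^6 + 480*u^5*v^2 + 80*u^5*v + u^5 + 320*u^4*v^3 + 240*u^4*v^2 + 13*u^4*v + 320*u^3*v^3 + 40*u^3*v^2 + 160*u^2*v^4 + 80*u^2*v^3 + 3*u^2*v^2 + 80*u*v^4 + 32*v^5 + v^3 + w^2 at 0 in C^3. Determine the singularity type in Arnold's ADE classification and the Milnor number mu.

Type E_8, Milnor number mu = 8.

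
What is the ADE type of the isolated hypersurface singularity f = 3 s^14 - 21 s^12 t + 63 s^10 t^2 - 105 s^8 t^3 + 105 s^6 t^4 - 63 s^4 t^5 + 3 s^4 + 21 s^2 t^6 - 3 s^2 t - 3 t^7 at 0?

The Hessian of f at 0 has rank 0. Corank 2; j^3 = -3*s^2*t has shape L^2 M (L != M), so D-series; mu = 8 gives D_8.

D8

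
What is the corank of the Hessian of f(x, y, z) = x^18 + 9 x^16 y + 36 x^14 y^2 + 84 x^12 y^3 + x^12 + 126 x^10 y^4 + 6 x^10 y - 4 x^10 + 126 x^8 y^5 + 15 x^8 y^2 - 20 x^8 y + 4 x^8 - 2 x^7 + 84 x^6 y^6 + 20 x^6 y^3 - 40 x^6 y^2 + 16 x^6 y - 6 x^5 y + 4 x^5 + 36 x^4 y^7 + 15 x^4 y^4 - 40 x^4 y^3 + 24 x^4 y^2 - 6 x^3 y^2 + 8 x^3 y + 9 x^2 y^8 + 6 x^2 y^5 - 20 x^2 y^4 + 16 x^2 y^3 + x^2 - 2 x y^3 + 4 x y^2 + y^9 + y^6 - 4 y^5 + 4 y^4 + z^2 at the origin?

Hessian at 0 has rank 2.

1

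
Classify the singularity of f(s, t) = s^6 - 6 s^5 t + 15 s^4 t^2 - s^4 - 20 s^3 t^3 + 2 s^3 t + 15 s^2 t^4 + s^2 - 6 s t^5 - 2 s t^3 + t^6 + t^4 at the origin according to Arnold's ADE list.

A_3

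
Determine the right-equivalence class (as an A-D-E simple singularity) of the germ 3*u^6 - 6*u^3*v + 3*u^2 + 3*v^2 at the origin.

A_1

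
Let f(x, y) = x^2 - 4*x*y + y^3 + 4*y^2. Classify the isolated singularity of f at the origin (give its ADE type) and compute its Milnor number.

Type A2, Milnor number mu = 2.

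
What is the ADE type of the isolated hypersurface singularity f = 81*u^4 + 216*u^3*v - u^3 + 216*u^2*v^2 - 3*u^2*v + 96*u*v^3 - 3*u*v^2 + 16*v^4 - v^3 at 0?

The Hessian of f at 0 has rank 0. Corank 2; j^3 = -(u + v)^3 is a perfect cube, so E-series; the 4-jet and mu = 6 give E_6.

E_6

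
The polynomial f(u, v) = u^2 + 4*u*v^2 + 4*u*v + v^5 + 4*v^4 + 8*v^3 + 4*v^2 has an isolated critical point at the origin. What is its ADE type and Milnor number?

Type A4, Milnor number mu = 4.

The Hessian of f at 0 has rank 1. Corank 1: A-series; mu = 4 gives A_4.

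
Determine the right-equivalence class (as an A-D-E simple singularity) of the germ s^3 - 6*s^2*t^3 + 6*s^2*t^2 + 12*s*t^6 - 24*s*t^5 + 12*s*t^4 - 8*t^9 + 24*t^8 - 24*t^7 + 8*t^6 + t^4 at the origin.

E_{6}

The Hessian of f at 0 has rank 0. Corank 2; j^3 = s^3 is a perfect cube, so E-series; the 4-jet and mu = 6 give E_6.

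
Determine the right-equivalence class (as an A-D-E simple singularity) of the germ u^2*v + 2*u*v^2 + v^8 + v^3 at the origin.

The Hessian of f at 0 is [[0, 0], [0, 0]] with rank 0, so corank 2. A Groebner basis of the Jacobian ideal J(f) in C{u,v} is {u^2/8 + v^7 - v^2/8, u^3 + v^3, u*v + v^2}; counting standard monomials gives mu = 9. Corank 2; j^3 = v*(u + v)^2 has shape L^2 M (L != M), so D-series; mu = 9 gives D_9.

D_9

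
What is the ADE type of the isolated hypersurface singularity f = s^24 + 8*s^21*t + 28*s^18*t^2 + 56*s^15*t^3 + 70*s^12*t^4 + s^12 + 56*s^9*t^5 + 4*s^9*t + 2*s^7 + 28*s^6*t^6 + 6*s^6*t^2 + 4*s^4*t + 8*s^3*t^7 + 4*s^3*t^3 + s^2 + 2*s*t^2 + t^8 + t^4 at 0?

The Hessian of f at 0 is [[2, 0], [0, 0]] with rank 1, so corank 1. A Groebner basis of the Jacobian ideal J(f) in C{s,t} is {s^4, s^3*t, s + t^2}; counting standard monomials gives mu = 7. Corank 1: A-series; mu = 7 gives A_7.

A7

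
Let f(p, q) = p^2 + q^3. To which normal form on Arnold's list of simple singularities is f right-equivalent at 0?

A_{2}

The Hessian of f at 0 is [[2, 0], [0, 0]] with rank 1, so corank 1. A Groebner basis of the Jacobian ideal J(f) in C{p,q} is {q^2, p}; counting standard monomials gives mu = 2. Corank 1: A-series; mu = 2 gives A_2.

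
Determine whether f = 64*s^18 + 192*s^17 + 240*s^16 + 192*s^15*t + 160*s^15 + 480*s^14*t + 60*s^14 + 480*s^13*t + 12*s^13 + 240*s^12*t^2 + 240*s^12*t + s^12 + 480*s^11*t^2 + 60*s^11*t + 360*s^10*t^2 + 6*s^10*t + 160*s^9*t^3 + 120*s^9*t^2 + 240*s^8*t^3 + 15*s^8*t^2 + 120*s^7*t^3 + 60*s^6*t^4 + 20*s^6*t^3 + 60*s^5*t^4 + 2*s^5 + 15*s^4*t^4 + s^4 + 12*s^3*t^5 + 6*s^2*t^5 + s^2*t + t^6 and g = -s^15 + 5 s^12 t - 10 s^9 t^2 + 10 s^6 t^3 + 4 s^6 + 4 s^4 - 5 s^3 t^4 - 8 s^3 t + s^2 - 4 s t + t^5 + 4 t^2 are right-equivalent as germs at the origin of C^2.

No.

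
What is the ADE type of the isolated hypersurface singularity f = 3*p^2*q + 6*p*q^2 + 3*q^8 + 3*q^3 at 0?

D9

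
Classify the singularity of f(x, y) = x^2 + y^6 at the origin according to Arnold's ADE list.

A_{5}

The Hessian of f at 0 is [[2, 0], [0, 0]] with rank 1, so corank 1. A Groebner basis of the Jacobian ideal J(f) in C{x,y} is {y^5, x}; counting standard monomials gives mu = 5. Corank 1: A-series; mu = 5 gives A_5.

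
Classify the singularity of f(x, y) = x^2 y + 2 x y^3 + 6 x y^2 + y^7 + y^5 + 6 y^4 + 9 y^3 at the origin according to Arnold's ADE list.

D_8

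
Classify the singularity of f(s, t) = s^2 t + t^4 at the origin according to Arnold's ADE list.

The Hessian of f at 0 is [[0, 0], [0, 0]] with rank 0, so corank 2. A Groebner basis of the Jacobian ideal J(f) in C{s,t} is {s^3, s^2/4 + t^3, s*t}; counting standard monomials gives mu = 5. Corank 2; j^3 = s^2*t has shape L^2 M (L != M), so D-series; mu = 5 gives D_5.

D_{5}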